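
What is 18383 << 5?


0b100011111001111 << 5 = 0b10001111100111100000 = 588256

588256


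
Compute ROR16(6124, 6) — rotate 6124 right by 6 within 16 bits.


Rotate 0b1011111101100 right by 6 (16-bit) = 0b1011000001011111 = 45151

45151


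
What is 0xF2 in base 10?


F2 hex = 242 decimal

242


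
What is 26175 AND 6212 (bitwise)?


0b110011000111111 & 0b1100001000100 = 0b100 = 4

4


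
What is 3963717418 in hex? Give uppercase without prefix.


3963717418 = EC41872A hex

EC41872A


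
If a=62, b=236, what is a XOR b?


62 ^ 236 = 210

210


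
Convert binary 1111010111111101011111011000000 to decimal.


1111010111111101011111011000000 in decimal = 2063515328

2063515328


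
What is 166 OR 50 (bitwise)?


0b10100110 | 0b110010 = 0b10110110 = 182

182


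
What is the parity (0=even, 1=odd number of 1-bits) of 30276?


0b111011001000100 has 7 ones => parity 1

1


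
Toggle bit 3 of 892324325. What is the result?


892324325 ^ (1 << 3) = 892324325 ^ 8 = 892324333

892324333


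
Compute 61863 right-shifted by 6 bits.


0b1111000110100111 >> 6 = 0b1111000110 = 966

966


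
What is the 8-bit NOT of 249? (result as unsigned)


~0b11111001 = 0b110 = 6 (8-bit unsigned)

6


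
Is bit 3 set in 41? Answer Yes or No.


0b101001, bit 3 = 1. Yes

Yes


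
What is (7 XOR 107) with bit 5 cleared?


Step 1: 7 ^ 107 = 108
Step 2: 108 & ~(1 << 5) = 76

76


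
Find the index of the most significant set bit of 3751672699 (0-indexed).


0b11011111100111011111101101111011. Highest set bit at position 31

31


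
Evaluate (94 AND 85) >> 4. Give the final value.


Step 1: 94 & 85 = 84
Step 2: 84 >> 4 = 5

5


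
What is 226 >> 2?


0b11100010 >> 2 = 0b111000 = 56

56


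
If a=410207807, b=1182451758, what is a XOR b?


410207807 ^ 1182451758 = 1577684497

1577684497


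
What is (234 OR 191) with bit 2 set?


Step 1: 234 | 191 = 255
Step 2: 255 | (1 << 2) = 255 | 4 = 255

255


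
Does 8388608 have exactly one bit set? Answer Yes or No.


0b100000000000000000000000. Only one bit set => Yes

Yes


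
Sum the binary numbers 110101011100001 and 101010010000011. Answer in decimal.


110101011100001 + 101010010000011 = 1011111101100100 = 48996

48996


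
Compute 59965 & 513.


0b1110101000111101 & 0b1000000001 = 0b1000000001 = 513

513


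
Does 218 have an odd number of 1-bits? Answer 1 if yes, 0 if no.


0b11011010 has 5 ones => parity 1

1


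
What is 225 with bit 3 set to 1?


225 | (1 << 3) = 225 | 8 = 233

233


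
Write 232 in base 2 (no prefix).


232 = 11101000 in binary

11101000


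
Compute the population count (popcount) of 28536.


0b110111101111000 has 10 set bits

10


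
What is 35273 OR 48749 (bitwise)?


0b1000100111001001 | 0b1011111001101101 = 0b1011111111101101 = 49133

49133


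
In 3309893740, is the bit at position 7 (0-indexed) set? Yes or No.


0b11000101010010001111100001101100, bit 7 = 0. No

No


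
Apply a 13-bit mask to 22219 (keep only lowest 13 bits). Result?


22219 & 8191 = 5835

5835


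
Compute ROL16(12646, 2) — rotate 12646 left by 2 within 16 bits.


Rotate 0b11000101100110 left by 2 (16-bit) = 0b1100010110011000 = 50584

50584


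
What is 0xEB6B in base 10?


EB6B hex = 60267 decimal

60267


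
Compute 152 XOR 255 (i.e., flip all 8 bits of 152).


152 ^ 255 = 103

103


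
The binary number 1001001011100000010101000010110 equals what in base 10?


1001001011100000010101000010110 in decimal = 1232087574

1232087574


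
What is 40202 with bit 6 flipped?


40202 ^ (1 << 6) = 40202 ^ 64 = 40266

40266


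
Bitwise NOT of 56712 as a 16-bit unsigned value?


~0b1101110110001000 = 0b10001001110111 = 8823 (16-bit unsigned)

8823


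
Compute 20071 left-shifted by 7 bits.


0b100111001100111 << 7 = 0b1001110011001110000000 = 2569088

2569088


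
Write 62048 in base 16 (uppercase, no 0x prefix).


62048 = F260 hex

F260


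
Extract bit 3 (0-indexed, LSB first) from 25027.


0b110000111000011, position 3 = 0

0


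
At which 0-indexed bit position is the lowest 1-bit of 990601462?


0b111011000010110110000011110110. Lowest set bit at position 1

1


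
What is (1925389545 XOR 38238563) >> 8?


Step 1: 1925389545 ^ 38238563 = 1887724938
Step 2: 1887724938 >> 8 = 7373925

7373925


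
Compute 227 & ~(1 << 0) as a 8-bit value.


227 & ~(1 << 0) = 226

226


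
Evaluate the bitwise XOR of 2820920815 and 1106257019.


0b10101000001000111101010111101111 ^ 0b1000001111100000010010001111011 = 0b11101001110100111111000110010100 = 3922981268

3922981268


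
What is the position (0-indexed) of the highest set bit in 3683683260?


0b11011011100100001000101110111100. Highest set bit at position 31

31


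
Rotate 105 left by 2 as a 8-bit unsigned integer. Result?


Rotate 0b1101001 left by 2 (8-bit) = 0b10100101 = 165

165


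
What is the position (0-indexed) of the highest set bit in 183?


0b10110111. Highest set bit at position 7

7


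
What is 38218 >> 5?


0b1001010101001010 >> 5 = 0b10010101010 = 1194

1194


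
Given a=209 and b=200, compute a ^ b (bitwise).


209 ^ 200 = 25

25


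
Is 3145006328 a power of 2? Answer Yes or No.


0b10111011011101001111110011111000. Multiple bits set => No

No


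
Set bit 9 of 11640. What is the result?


11640 | (1 << 9) = 11640 | 512 = 12152

12152


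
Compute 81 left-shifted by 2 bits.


0b1010001 << 2 = 0b101000100 = 324

324


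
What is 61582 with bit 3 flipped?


61582 ^ (1 << 3) = 61582 ^ 8 = 61574

61574


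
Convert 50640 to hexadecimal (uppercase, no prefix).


50640 = C5D0 hex

C5D0


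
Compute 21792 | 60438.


0b101010100100000 | 0b1110110000010110 = 0b1111110100110110 = 64822

64822


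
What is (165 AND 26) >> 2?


Step 1: 165 & 26 = 0
Step 2: 0 >> 2 = 0

0


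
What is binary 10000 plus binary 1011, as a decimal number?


10000 + 1011 = 11011 = 27

27


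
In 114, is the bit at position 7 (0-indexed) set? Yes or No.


0b1110010, bit 7 = 0. No

No


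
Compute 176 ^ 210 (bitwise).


0b10110000 ^ 0b11010010 = 0b1100010 = 98

98


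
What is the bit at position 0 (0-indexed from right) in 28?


0b11100, position 0 = 0

0


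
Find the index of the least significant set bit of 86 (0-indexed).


0b1010110. Lowest set bit at position 1

1


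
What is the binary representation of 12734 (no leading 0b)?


12734 = 11000110111110 in binary

11000110111110


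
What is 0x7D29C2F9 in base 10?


7D29C2F9 hex = 2099888889 decimal

2099888889


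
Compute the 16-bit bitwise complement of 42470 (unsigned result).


~0b1010010111100110 = 0b101101000011001 = 23065 (16-bit unsigned)

23065


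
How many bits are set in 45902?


0b1011001101001110 has 9 set bits

9


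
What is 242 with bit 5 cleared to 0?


242 & ~(1 << 5) = 210

210


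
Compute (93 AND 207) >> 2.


Step 1: 93 & 207 = 77
Step 2: 77 >> 2 = 19

19


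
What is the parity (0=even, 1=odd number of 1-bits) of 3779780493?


0b11100001010010101101111110001101 has 18 ones => parity 0

0


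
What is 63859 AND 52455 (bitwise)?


0b1111100101110011 & 0b1100110011100111 = 0b1100100001100011 = 51299

51299


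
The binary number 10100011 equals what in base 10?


10100011 in decimal = 163

163


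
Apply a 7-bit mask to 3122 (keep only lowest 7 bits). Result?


3122 & 127 = 50

50


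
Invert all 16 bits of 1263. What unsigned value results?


1263 ^ 65535 = 64272

64272


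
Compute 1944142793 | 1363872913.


0b1110011111000010100001111001001 | 0b1010001010010110000110010010001 = 0b1110011111010110100111111011001 = 1944801241

1944801241


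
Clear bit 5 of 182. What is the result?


182 & ~(1 << 5) = 150

150


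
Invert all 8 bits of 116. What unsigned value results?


116 ^ 255 = 139

139


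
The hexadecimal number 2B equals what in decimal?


2B hex = 43 decimal

43


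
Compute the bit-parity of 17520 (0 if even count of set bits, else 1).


0b100010001110000 has 5 ones => parity 1

1


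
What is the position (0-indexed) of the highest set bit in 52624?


0b1100110110010000. Highest set bit at position 15

15


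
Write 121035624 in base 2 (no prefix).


121035624 = 111001101101101101101101000 in binary

111001101101101101101101000


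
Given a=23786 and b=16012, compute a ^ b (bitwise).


23786 ^ 16012 = 25190

25190


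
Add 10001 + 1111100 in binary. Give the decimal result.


10001 + 1111100 = 10001101 = 141

141


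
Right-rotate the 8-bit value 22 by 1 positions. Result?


Rotate 0b10110 right by 1 (8-bit) = 0b1011 = 11

11


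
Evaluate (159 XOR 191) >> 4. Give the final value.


Step 1: 159 ^ 191 = 32
Step 2: 32 >> 4 = 2

2


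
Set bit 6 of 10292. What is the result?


10292 | (1 << 6) = 10292 | 64 = 10356

10356


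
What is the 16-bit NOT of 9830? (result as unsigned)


~0b10011001100110 = 0b1101100110011001 = 55705 (16-bit unsigned)

55705


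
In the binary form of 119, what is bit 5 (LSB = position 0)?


0b1110111, position 5 = 1

1


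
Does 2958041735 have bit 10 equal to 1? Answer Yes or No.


0b10110000010100000010001010000111, bit 10 = 0. No

No


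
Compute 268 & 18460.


0b100001100 & 0b100100000011100 = 0b1100 = 12

12


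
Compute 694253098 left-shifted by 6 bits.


0b101001011000010111011000101010 << 6 = 0b101001011000010111011000101010000000 = 44432198272

44432198272


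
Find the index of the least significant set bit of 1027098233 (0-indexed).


0b111101001110000100011001111001. Lowest set bit at position 0

0


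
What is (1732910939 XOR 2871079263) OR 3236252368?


Step 1: 1732910939 ^ 2871079263 = 3429576196
Step 2: 3429576196 | 3236252368 = 3438243540

3438243540


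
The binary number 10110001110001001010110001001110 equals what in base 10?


10110001110001001010110001001110 in decimal = 2982456398

2982456398


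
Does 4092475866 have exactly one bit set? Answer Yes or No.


0b11110011111011100011100111011010. Multiple bits set => No

No


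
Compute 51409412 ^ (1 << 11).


51409412 ^ (1 << 11) = 51409412 ^ 2048 = 51411460

51411460


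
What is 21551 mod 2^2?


21551 & 3 = 3

3


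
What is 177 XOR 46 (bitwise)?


0b10110001 ^ 0b101110 = 0b10011111 = 159

159


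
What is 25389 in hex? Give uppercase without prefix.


25389 = 632D hex

632D


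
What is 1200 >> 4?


0b10010110000 >> 4 = 0b1001011 = 75

75


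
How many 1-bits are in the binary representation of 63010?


0b1111011000100010 has 8 set bits

8


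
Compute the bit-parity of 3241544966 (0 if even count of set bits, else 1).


0b11000001001101100000110100000110 has 12 ones => parity 0

0


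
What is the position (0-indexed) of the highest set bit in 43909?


0b1010101110000101. Highest set bit at position 15

15


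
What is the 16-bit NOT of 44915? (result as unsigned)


~0b1010111101110011 = 0b101000010001100 = 20620 (16-bit unsigned)

20620


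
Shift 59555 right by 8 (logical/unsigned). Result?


0b1110100010100011 >> 8 = 0b11101000 = 232

232


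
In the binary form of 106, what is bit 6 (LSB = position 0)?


0b1101010, position 6 = 1

1


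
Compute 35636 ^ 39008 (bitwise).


0b1000101100110100 ^ 0b1001100001100000 = 0b1001101010100 = 4948

4948


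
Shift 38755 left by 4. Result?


0b1001011101100011 << 4 = 0b10010111011000110000 = 620080

620080


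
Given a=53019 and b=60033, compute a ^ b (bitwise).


53019 ^ 60033 = 9626

9626


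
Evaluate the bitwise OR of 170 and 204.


0b10101010 | 0b11001100 = 0b11101110 = 238

238


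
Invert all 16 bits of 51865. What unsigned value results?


51865 ^ 65535 = 13670

13670


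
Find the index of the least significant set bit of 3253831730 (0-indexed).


0b11000001111100011000100000110010. Lowest set bit at position 1

1


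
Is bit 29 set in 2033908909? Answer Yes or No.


0b1111001001110101111110010101101, bit 29 = 1. Yes

Yes


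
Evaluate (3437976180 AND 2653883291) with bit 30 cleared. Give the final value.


Step 1: 3437976180 & 2653883291 = 2351630864
Step 2: 2351630864 & ~(1 << 30) = 2351630864

2351630864


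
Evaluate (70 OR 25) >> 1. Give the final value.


Step 1: 70 | 25 = 95
Step 2: 95 >> 1 = 47

47


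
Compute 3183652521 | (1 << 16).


3183652521 | (1 << 16) = 3183652521 | 65536 = 3183718057

3183718057


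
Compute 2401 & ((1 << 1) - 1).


2401 & 1 = 1

1


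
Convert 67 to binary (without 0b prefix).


67 = 1000011 in binary

1000011


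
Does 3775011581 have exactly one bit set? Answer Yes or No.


0b11100001000000100001101011111101. Multiple bits set => No

No


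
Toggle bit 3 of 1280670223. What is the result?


1280670223 ^ (1 << 3) = 1280670223 ^ 8 = 1280670215

1280670215


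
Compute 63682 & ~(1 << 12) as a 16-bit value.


63682 & ~(1 << 12) = 59586

59586


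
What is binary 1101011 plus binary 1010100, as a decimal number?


1101011 + 1010100 = 10111111 = 191

191


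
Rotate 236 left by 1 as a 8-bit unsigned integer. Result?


Rotate 0b11101100 left by 1 (8-bit) = 0b11011001 = 217

217


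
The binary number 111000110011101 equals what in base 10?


111000110011101 in decimal = 29085

29085


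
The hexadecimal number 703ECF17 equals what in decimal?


703ECF17 hex = 1883164439 decimal

1883164439


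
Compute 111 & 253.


0b1101111 & 0b11111101 = 0b1101101 = 109

109


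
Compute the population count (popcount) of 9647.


0b10010110101111 has 9 set bits

9


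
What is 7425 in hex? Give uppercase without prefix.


7425 = 1D01 hex

1D01


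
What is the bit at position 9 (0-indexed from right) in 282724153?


0b10000110110100000011100111001, position 9 = 1

1


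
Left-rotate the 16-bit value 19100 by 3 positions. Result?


Rotate 0b100101010011100 left by 3 (16-bit) = 0b101010011100010 = 21730

21730


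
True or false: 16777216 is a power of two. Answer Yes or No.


0b1000000000000000000000000. Only one bit set => Yes

Yes


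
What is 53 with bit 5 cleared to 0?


53 & ~(1 << 5) = 21

21


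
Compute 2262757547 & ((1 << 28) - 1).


2262757547 & 268435455 = 115273899

115273899


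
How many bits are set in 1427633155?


0b1010101000101111111010000000011 has 15 set bits

15


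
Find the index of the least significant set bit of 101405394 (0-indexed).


0b110000010110101001011010010. Lowest set bit at position 1

1


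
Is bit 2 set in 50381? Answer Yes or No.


0b1100010011001101, bit 2 = 1. Yes

Yes


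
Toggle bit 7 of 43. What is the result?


43 ^ (1 << 7) = 43 ^ 128 = 171

171


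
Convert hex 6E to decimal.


6E hex = 110 decimal

110


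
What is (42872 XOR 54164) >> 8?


Step 1: 42872 ^ 54164 = 29932
Step 2: 29932 >> 8 = 116

116


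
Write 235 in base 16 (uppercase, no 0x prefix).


235 = EB hex

EB


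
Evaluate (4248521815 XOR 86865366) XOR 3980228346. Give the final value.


Step 1: 4248521815 ^ 86865366 = 4162206081
Step 2: 4162206081 ^ 3980228346 = 355159931

355159931


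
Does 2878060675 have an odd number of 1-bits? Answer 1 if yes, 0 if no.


0b10101011100010111011100010000011 has 16 ones => parity 0

0


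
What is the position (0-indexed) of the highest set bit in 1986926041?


0b1110110011011100001010111011001. Highest set bit at position 30

30


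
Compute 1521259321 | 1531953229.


0b1011010101011001001001100111001 | 0b1011011010011111100000001001101 = 0b1011011111011111101001101111101 = 1542443901

1542443901


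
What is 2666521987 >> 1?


0b10011110111011111110010110000011 >> 1 = 0b1001111011101111111001011000001 = 1333260993

1333260993


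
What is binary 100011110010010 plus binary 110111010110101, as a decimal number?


100011110010010 + 110111010110101 = 1011011001000111 = 46663

46663


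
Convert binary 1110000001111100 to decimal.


1110000001111100 in decimal = 57468

57468


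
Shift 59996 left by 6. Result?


0b1110101001011100 << 6 = 0b1110101001011100000000 = 3839744

3839744


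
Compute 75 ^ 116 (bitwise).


0b1001011 ^ 0b1110100 = 0b111111 = 63

63


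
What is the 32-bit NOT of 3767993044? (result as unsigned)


~0b11100000100101110000001011010100 = 0b11111011010001111110100101011 = 526974251 (32-bit unsigned)

526974251


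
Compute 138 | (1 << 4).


138 | (1 << 4) = 138 | 16 = 154

154


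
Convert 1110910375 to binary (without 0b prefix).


1110910375 = 1000010001101110010010110100111 in binary

1000010001101110010010110100111


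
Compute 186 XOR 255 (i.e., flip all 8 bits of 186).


186 ^ 255 = 69

69


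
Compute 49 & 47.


0b110001 & 0b101111 = 0b100001 = 33

33


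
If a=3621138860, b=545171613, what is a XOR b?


3621138860 ^ 545171613 = 4155021617

4155021617


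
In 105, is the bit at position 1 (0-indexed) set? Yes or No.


0b1101001, bit 1 = 0. No

No


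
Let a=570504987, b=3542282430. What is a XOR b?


570504987 ^ 3542282430 = 4045653925

4045653925


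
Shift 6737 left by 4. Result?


0b1101001010001 << 4 = 0b11010010100010000 = 107792

107792


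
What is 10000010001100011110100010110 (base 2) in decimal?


10000010001100011110100010110 in decimal = 273038614

273038614


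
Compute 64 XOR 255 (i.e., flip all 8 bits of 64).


64 ^ 255 = 191

191


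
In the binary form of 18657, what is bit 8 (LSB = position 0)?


0b100100011100001, position 8 = 0

0


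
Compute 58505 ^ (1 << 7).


58505 ^ (1 << 7) = 58505 ^ 128 = 58377

58377


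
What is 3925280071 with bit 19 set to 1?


3925280071 | (1 << 19) = 3925280071 | 524288 = 3925804359

3925804359


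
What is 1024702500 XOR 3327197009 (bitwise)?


0b111101000100111011100000100100 ^ 0b11000110010100001111111101010001 = 0b11111011010000110100011101110101 = 4215490421

4215490421


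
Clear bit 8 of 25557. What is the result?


25557 & ~(1 << 8) = 25301

25301


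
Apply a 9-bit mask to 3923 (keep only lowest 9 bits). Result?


3923 & 511 = 339

339


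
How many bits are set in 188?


0b10111100 has 5 set bits

5


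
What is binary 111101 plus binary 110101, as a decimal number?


111101 + 110101 = 1110010 = 114

114


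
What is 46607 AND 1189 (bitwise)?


0b1011011000001111 & 0b10010100101 = 0b10000000101 = 1029

1029


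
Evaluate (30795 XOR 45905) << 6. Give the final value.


Step 1: 30795 ^ 45905 = 51994
Step 2: 51994 << 6 = 3327616

3327616


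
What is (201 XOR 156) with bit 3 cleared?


Step 1: 201 ^ 156 = 85
Step 2: 85 & ~(1 << 3) = 85

85


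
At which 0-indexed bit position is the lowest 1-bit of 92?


0b1011100. Lowest set bit at position 2

2


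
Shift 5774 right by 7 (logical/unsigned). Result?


0b1011010001110 >> 7 = 0b101101 = 45

45


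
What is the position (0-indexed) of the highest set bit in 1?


0b1. Highest set bit at position 0

0


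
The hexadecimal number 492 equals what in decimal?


492 hex = 1170 decimal

1170


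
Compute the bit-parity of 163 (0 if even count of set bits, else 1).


0b10100011 has 4 ones => parity 0

0


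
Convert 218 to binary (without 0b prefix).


218 = 11011010 in binary

11011010


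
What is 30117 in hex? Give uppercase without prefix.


30117 = 75A5 hex

75A5


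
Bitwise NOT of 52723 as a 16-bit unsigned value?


~0b1100110111110011 = 0b11001000001100 = 12812 (16-bit unsigned)

12812


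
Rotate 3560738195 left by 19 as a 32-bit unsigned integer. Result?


Rotate 0b11010100001111001000110110010011 left by 19 (32-bit) = 0b1101100100111101010000111100100 = 1822335460

1822335460


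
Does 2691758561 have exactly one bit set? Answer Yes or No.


0b10100000011100001111100111100001. Multiple bits set => No

No


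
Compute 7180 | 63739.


0b1110000001100 | 0b1111100011111011 = 0b1111110011111111 = 64767

64767


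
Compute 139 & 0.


0b10001011 & 0b0 = 0b0 = 0

0


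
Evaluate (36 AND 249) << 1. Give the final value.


Step 1: 36 & 249 = 32
Step 2: 32 << 1 = 64

64


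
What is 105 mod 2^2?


105 & 3 = 1

1


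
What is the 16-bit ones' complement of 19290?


19290 ^ 65535 = 46245

46245


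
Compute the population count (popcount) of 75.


0b1001011 has 4 set bits

4


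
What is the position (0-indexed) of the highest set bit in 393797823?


0b10111011110001110000010111111. Highest set bit at position 28

28


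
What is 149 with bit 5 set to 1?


149 | (1 << 5) = 149 | 32 = 181

181


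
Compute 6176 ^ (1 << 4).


6176 ^ (1 << 4) = 6176 ^ 16 = 6192

6192


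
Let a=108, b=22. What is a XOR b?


108 ^ 22 = 122

122


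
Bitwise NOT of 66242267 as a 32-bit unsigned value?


~0b11111100101100011011011011 = 0b11111100000011010011100100100100 = 4228725028 (32-bit unsigned)

4228725028


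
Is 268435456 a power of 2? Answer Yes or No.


0b10000000000000000000000000000. Only one bit set => Yes

Yes


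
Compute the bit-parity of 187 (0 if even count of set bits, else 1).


0b10111011 has 6 ones => parity 0

0


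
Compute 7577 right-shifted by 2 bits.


0b1110110011001 >> 2 = 0b11101100110 = 1894

1894


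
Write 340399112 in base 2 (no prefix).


340399112 = 10100010010100001010000001000 in binary

10100010010100001010000001000


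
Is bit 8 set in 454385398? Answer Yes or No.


0b11011000101010101111011110110, bit 8 = 0. No

No


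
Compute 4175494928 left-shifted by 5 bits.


0b11111000111000001111111100010000 << 5 = 0b1111100011100000111111110001000000000 = 133615837696

133615837696


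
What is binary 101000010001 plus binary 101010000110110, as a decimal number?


101000010001 + 101010000110110 = 101111001000111 = 24135

24135


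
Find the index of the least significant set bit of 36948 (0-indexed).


0b1001000001010100. Lowest set bit at position 2

2


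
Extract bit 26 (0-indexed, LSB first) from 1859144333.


0b1101110110100000100101010001101, position 26 = 1

1


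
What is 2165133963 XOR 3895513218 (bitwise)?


0b10000001000011010101001010001011 ^ 0b11101000001100001101000010000010 = 0b1101001001111011000001000001001 = 1765638665

1765638665


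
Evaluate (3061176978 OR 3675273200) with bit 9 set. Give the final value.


Step 1: 3061176978 | 3675273200 = 4285923314
Step 2: 4285923314 | (1 << 9) = 4285923314 | 512 = 4285923314

4285923314


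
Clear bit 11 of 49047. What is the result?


49047 & ~(1 << 11) = 46999

46999


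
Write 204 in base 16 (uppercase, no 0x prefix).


204 = CC hex

CC


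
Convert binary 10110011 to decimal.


10110011 in decimal = 179

179


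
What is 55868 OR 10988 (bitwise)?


0b1101101000111100 | 0b10101011101100 = 0b1111101011111100 = 64252

64252


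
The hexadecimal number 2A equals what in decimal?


2A hex = 42 decimal

42


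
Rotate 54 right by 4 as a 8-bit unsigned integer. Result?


Rotate 0b110110 right by 4 (8-bit) = 0b1100011 = 99

99


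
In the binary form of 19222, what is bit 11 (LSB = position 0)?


0b100101100010110, position 11 = 1

1


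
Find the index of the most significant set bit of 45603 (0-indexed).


0b1011001000100011. Highest set bit at position 15

15


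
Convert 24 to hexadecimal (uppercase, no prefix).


24 = 18 hex

18


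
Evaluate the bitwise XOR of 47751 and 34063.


0b1011101010000111 ^ 0b1000010100001111 = 0b11111110001000 = 16264

16264


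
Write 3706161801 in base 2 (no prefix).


3706161801 = 11011100111001111000101010001001 in binary

11011100111001111000101010001001


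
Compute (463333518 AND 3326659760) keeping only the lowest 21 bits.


Step 1: 463333518 & 3326659760 = 34130048
Step 2: 34130048 & 2097151 = 575616

575616


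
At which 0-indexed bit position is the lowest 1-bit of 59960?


0b1110101000111000. Lowest set bit at position 3

3


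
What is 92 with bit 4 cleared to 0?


92 & ~(1 << 4) = 76

76


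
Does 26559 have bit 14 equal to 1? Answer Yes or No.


0b110011110111111, bit 14 = 1. Yes

Yes


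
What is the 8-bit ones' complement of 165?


165 ^ 255 = 90

90


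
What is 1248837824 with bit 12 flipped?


1248837824 ^ (1 << 12) = 1248837824 ^ 4096 = 1248841920

1248841920


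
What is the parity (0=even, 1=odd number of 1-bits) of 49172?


0b1100000000010100 has 4 ones => parity 0

0


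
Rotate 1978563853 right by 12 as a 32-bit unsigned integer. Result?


Rotate 0b1110101111011100111110100001101 right by 12 (32-bit) = 0b11010000110101110101111011100111 = 3503775463

3503775463


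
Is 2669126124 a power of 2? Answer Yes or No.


0b10011111000101111010000111101100. Multiple bits set => No

No


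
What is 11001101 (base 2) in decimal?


11001101 in decimal = 205

205


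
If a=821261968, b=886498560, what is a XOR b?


821261968 ^ 886498560 = 69571472

69571472


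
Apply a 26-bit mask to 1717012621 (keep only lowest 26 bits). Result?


1717012621 & 67108863 = 39291021

39291021


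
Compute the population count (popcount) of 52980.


0b1100111011110100 has 10 set bits

10


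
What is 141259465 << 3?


0b1000011010110111001011001001 << 3 = 0b1000011010110111001011001001000 = 1130075720

1130075720


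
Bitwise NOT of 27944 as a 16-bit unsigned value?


~0b110110100101000 = 0b1001001011010111 = 37591 (16-bit unsigned)

37591


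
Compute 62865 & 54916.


0b1111010110010001 & 0b1101011010000100 = 0b1101010010000000 = 54400

54400


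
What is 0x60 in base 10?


60 hex = 96 decimal

96


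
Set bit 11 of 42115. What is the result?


42115 | (1 << 11) = 42115 | 2048 = 44163

44163


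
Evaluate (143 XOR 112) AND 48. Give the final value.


Step 1: 143 ^ 112 = 255
Step 2: 255 & 48 = 48

48


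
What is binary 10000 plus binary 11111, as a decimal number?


10000 + 11111 = 101111 = 47

47


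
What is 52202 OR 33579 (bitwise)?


0b1100101111101010 | 0b1000001100101011 = 0b1100101111101011 = 52203

52203


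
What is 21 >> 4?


0b10101 >> 4 = 0b1 = 1

1


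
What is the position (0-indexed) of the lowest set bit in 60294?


0b1110101110000110. Lowest set bit at position 1

1


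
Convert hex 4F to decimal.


4F hex = 79 decimal

79


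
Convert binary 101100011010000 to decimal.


101100011010000 in decimal = 22736

22736


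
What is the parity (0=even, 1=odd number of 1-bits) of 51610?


0b1100100110011010 has 8 ones => parity 0

0


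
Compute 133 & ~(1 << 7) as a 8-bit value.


133 & ~(1 << 7) = 5

5


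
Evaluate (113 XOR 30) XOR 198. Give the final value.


Step 1: 113 ^ 30 = 111
Step 2: 111 ^ 198 = 169

169


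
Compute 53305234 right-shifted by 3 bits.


0b11001011010101111110010010 >> 3 = 0b11001011010101111110010 = 6663154

6663154


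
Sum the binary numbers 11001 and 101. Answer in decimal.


11001 + 101 = 11110 = 30

30


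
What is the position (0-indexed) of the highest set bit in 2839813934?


0b10101001010001000001111100101110. Highest set bit at position 31

31


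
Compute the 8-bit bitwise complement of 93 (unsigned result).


~0b1011101 = 0b10100010 = 162 (8-bit unsigned)

162


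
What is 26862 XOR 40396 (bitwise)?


0b110100011101110 ^ 0b1001110111001100 = 0b1111010100100010 = 62754

62754


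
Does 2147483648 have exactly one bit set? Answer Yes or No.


0b10000000000000000000000000000000. Only one bit set => Yes

Yes


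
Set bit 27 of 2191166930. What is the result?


2191166930 | (1 << 27) = 2191166930 | 134217728 = 2325384658

2325384658


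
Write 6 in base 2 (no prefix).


6 = 110 in binary

110


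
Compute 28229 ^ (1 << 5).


28229 ^ (1 << 5) = 28229 ^ 32 = 28261

28261


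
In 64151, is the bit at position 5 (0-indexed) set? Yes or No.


0b1111101010010111, bit 5 = 0. No

No


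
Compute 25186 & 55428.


0b110001001100010 & 0b1101100010000100 = 0b100000000000000 = 16384

16384


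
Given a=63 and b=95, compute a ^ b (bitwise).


63 ^ 95 = 96

96


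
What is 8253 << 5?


0b10000000111101 << 5 = 0b1000000011110100000 = 264096

264096


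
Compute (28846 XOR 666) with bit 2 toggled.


Step 1: 28846 ^ 666 = 29236
Step 2: 29236 ^ (1 << 2) = 29236 ^ 4 = 29232

29232


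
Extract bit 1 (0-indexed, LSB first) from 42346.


0b1010010101101010, position 1 = 1

1


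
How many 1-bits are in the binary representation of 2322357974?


0b10001010011011000101111011010110 has 17 set bits

17


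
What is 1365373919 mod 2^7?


1365373919 & 127 = 95

95


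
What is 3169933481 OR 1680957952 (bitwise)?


0b10111100111100010101100010101001 | 0b1100100001100010110001000000000 = 0b11111100111100010111101010101001 = 4243684009

4243684009


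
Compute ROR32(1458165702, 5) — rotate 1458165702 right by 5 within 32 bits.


Rotate 0b1010110111010011101011111000110 right by 5 (32-bit) = 0b110010101101110100111010111110 = 850874046

850874046


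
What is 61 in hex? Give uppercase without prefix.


61 = 3D hex

3D


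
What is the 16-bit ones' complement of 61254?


61254 ^ 65535 = 4281

4281


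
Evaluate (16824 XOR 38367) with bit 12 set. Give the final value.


Step 1: 16824 ^ 38367 = 54375
Step 2: 54375 | (1 << 12) = 54375 | 4096 = 54375

54375


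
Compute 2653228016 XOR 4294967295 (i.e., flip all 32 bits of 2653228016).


2653228016 ^ 4294967295 = 1641739279

1641739279


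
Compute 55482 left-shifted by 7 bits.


0b1101100010111010 << 7 = 0b11011000101110100000000 = 7101696

7101696


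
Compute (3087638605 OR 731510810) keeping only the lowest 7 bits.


Step 1: 3087638605 | 731510810 = 3147429983
Step 2: 3147429983 & 127 = 95

95


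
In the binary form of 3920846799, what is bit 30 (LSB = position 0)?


0b11101001101100110101111111001111, position 30 = 1

1


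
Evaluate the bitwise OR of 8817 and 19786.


0b10001001110001 | 0b100110101001010 = 0b110111101111011 = 28539

28539


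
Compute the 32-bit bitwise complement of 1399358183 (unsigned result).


~0b1010011011010001000001011100111 = 0b10101100100101110111110100011000 = 2895609112 (32-bit unsigned)

2895609112


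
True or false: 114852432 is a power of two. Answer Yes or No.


0b110110110001000001001010000. Multiple bits set => No

No


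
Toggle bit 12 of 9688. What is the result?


9688 ^ (1 << 12) = 9688 ^ 4096 = 13784

13784


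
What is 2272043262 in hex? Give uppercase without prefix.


2272043262 = 876CA0FE hex

876CA0FE


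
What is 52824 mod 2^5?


52824 & 31 = 24

24


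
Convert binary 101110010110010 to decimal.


101110010110010 in decimal = 23730

23730


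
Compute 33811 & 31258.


0b1000010000010011 & 0b111101000011010 = 0b10010 = 18

18


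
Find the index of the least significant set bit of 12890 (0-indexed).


0b11001001011010. Lowest set bit at position 1

1


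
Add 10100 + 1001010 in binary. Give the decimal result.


10100 + 1001010 = 1011110 = 94

94


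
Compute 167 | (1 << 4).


167 | (1 << 4) = 167 | 16 = 183

183


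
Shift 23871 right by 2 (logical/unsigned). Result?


0b101110100111111 >> 2 = 0b1011101001111 = 5967

5967


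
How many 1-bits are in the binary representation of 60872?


0b1110110111001000 has 9 set bits

9


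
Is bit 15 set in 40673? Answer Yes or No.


0b1001111011100001, bit 15 = 1. Yes

Yes


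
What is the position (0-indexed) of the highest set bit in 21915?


0b101010110011011. Highest set bit at position 14

14


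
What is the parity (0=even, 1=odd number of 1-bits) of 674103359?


0b101000001011100000000000111111 has 12 ones => parity 0

0


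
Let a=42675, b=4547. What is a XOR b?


42675 ^ 4547 = 46960

46960


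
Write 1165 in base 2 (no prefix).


1165 = 10010001101 in binary

10010001101


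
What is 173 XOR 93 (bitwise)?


0b10101101 ^ 0b1011101 = 0b11110000 = 240

240


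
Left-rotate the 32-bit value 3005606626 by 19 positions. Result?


Rotate 0b10110011001001011110101011100010 left by 19 (32-bit) = 0b1010111000101011001100100101111 = 1461033263

1461033263


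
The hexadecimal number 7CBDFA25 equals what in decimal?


7CBDFA25 hex = 2092825125 decimal

2092825125


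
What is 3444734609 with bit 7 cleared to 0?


3444734609 & ~(1 << 7) = 3444734481

3444734481


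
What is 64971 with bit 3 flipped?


64971 ^ (1 << 3) = 64971 ^ 8 = 64963

64963


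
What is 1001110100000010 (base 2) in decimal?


1001110100000010 in decimal = 40194

40194


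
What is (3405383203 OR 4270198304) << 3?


Step 1: 3405383203 | 4270198304 = 4278062627
Step 2: 4278062627 << 3 = 34224501016

34224501016


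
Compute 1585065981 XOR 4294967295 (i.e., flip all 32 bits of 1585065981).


1585065981 ^ 4294967295 = 2709901314

2709901314


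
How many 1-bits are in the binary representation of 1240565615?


0b1001001111100011000011101101111 has 18 set bits

18


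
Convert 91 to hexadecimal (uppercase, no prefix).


91 = 5B hex

5B


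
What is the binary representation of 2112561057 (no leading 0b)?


2112561057 = 1111101111010110001111110100001 in binary

1111101111010110001111110100001


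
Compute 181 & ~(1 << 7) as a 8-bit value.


181 & ~(1 << 7) = 53

53


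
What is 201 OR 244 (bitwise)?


0b11001001 | 0b11110100 = 0b11111101 = 253

253


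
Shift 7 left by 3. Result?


0b111 << 3 = 0b111000 = 56

56


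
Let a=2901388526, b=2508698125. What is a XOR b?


2901388526 ^ 2508698125 = 963124963

963124963


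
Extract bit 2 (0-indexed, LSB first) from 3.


0b11, position 2 = 0

0


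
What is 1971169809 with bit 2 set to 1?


1971169809 | (1 << 2) = 1971169809 | 4 = 1971169813

1971169813


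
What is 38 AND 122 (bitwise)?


0b100110 & 0b1111010 = 0b100010 = 34

34


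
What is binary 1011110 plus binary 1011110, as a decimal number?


1011110 + 1011110 = 10111100 = 188

188


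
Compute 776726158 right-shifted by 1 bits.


0b101110010010111110011010001110 >> 1 = 0b10111001001011111001101000111 = 388363079

388363079


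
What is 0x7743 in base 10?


7743 hex = 30531 decimal

30531


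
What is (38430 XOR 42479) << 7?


Step 1: 38430 ^ 42479 = 13297
Step 2: 13297 << 7 = 1702016

1702016


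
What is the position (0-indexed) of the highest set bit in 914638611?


0b110110100001000100011100010011. Highest set bit at position 29

29


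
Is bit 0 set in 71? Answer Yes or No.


0b1000111, bit 0 = 1. Yes

Yes


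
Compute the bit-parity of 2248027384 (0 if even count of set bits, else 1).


0b10000101111111100010110011111000 has 18 ones => parity 0

0


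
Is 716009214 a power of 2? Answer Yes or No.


0b101010101011010110111011111110. Multiple bits set => No

No


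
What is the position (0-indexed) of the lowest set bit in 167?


0b10100111. Lowest set bit at position 0

0


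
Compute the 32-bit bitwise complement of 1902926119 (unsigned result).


~0b1110001011011000101100100100111 = 0b10001110100100111010011011011000 = 2392041176 (32-bit unsigned)

2392041176


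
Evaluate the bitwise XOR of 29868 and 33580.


0b111010010101100 ^ 0b1000001100101100 = 0b1111011110000000 = 63360

63360


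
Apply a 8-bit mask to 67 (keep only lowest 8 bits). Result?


67 & 255 = 67

67


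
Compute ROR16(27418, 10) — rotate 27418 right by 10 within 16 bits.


Rotate 0b110101100011010 right by 10 (16-bit) = 0b1100011010011010 = 50842

50842


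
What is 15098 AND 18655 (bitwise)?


0b11101011111010 & 0b100100011011111 = 0b100011011010 = 2266

2266


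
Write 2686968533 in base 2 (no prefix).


2686968533 = 10100000001001111110001011010101 in binary

10100000001001111110001011010101


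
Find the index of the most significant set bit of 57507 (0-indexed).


0b1110000010100011. Highest set bit at position 15

15


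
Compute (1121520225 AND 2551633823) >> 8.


Step 1: 1121520225 & 2551633823 = 1049089
Step 2: 1049089 >> 8 = 4098

4098


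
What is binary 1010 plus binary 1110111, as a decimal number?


1010 + 1110111 = 10000001 = 129

129


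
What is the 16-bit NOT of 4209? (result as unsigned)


~0b1000001110001 = 0b1110111110001110 = 61326 (16-bit unsigned)

61326


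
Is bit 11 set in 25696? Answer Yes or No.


0b110010001100000, bit 11 = 0. No

No


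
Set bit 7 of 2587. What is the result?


2587 | (1 << 7) = 2587 | 128 = 2715

2715


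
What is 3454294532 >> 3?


0b11001101111001000101101000000100 >> 3 = 0b11001101111001000101101000000 = 431786816

431786816


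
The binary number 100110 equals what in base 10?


100110 in decimal = 38

38


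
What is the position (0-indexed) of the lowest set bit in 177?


0b10110001. Lowest set bit at position 0

0


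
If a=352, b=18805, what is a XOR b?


352 ^ 18805 = 18453

18453


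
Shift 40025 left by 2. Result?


0b1001110001011001 << 2 = 0b100111000101100100 = 160100

160100


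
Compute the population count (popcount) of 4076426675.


0b11110010111110010101010110110011 has 20 set bits

20


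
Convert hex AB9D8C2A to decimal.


AB9D8C2A hex = 2879228970 decimal

2879228970


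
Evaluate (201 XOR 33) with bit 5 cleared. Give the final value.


Step 1: 201 ^ 33 = 232
Step 2: 232 & ~(1 << 5) = 200

200


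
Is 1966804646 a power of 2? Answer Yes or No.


0b1110101001110110000111010100110. Multiple bits set => No

No


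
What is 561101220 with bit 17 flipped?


561101220 ^ (1 << 17) = 561101220 ^ 131072 = 561232292

561232292


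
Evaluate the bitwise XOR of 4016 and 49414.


0b111110110000 ^ 0b1100000100000110 = 0b1100111010110110 = 52918

52918


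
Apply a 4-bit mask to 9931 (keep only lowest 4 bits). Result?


9931 & 15 = 11

11


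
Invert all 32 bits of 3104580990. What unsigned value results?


3104580990 ^ 4294967295 = 1190386305

1190386305


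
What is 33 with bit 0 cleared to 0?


33 & ~(1 << 0) = 32

32


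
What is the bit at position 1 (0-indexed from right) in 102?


0b1100110, position 1 = 1

1


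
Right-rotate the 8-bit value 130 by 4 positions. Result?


Rotate 0b10000010 right by 4 (8-bit) = 0b101000 = 40

40


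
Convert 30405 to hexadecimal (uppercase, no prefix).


30405 = 76C5 hex

76C5


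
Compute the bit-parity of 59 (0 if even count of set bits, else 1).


0b111011 has 5 ones => parity 1

1
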